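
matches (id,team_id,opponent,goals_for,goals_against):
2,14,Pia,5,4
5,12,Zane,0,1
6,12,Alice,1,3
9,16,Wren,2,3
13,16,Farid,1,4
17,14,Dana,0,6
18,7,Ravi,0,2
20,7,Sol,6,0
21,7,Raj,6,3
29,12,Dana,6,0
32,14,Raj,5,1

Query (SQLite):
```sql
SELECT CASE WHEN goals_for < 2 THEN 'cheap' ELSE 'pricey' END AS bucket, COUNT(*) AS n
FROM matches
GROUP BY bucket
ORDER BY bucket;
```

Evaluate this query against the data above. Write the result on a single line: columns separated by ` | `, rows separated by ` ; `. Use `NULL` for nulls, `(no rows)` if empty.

cheap | 5 ; pricey | 6

Bucket rows by goals_for < 2 → 'cheap' else 'pricey'; count each bucket.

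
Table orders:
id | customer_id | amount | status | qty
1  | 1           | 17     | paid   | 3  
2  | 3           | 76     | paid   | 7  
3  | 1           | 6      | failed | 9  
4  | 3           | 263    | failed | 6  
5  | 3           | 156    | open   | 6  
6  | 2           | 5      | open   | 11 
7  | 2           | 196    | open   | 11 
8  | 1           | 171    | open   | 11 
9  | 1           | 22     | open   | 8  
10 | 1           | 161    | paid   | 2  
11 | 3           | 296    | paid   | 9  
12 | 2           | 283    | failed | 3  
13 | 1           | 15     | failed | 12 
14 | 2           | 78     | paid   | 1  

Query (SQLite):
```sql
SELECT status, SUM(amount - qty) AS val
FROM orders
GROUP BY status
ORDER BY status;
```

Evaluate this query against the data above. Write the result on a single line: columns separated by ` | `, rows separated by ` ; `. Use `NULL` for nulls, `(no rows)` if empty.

For each row compute amount - qty.
Group by status; take SUM of the expression per group.
  failed: ids {3, 4, 12, 13} → SUM(amount - qty)=537
  open: ids {5, 6, 7, 8, 9} → SUM(amount - qty)=503
  paid: ids {1, 2, 10, 11, 14} → SUM(amount - qty)=606

failed | 537 ; open | 503 ; paid | 606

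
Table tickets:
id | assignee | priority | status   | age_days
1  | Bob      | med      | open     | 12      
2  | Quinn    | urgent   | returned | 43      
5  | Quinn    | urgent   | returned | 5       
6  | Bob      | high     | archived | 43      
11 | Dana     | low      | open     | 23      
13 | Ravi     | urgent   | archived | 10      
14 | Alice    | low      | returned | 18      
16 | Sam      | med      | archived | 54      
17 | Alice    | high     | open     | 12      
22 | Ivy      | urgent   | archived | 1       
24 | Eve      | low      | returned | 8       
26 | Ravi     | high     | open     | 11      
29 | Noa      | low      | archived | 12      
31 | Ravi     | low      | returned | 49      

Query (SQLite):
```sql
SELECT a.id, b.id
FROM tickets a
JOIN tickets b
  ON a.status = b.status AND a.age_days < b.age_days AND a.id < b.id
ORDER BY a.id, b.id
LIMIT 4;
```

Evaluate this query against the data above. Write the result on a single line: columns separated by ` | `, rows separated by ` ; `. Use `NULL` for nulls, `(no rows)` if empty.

1 | 11 ; 2 | 31 ; 5 | 14 ; 5 | 24

Pairs (a,b) with same status, a.age_days < b.age_days, a.id < b.id.
status groups: archived:{6,13,16,22,29} open:{1,11,17,26} returned:{2,5,14,24,31}
Ordered by (a.id, b.id); first 4.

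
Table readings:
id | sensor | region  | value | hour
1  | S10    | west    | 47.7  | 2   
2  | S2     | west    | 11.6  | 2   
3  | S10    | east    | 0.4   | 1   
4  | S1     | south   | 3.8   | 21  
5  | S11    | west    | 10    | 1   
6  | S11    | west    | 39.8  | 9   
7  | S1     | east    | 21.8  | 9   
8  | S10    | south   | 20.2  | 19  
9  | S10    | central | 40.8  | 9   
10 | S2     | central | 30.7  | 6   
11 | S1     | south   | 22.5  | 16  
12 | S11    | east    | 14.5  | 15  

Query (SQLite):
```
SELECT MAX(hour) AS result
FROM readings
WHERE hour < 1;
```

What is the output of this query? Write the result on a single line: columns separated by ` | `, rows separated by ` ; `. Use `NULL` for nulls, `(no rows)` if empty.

NULL

Rows where hour < 1 → hour values: [].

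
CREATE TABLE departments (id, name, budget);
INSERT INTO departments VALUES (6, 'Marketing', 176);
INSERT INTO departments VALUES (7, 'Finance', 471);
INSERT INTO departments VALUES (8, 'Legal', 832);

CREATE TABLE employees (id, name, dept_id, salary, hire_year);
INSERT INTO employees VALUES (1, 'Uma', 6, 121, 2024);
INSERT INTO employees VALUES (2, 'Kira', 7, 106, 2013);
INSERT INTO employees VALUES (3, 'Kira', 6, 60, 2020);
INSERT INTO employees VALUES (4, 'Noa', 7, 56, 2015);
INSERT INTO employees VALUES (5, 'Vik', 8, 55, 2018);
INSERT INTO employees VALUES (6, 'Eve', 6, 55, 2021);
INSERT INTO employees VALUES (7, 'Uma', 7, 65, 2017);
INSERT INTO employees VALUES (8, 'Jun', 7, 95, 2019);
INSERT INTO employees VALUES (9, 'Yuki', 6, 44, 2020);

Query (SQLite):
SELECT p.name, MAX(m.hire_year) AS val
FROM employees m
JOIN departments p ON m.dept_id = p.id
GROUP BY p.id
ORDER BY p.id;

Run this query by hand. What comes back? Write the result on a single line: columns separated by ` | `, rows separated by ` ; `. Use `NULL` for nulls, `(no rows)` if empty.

Join each employees row to its departments via dept_id.
Group joined rows by departments.id; compute MAX(m.hire_year) per group.
  6: ids {1, 3, 6, 9} → MAX(m.hire_year)=2024
  7: ids {2, 4, 7, 8} → MAX(m.hire_year)=2019
  8: ids {5} → MAX(m.hire_year)=2018

Marketing | 2024 ; Finance | 2019 ; Legal | 2018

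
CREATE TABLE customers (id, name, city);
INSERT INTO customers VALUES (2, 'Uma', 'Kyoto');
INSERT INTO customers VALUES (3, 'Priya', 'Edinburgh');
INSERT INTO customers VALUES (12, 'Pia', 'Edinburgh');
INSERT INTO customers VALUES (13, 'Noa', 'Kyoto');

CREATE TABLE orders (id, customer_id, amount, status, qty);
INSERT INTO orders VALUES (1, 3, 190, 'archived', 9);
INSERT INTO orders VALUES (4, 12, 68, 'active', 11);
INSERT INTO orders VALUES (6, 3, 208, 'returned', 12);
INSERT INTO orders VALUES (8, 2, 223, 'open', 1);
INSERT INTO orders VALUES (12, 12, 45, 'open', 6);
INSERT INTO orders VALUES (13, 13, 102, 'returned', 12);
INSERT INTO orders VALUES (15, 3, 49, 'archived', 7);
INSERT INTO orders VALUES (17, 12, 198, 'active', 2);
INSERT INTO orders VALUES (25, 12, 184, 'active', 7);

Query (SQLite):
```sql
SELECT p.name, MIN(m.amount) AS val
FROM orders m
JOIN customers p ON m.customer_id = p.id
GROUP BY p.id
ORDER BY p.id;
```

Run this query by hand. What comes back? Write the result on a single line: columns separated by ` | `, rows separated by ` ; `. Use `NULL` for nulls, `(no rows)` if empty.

Join each orders row to its customers via customer_id.
Group joined rows by customers.id; compute MIN(m.amount) per group.
  2: ids {8} → MIN(m.amount)=223
  3: ids {1, 6, 15} → MIN(m.amount)=49
  12: ids {4, 12, 17, 25} → MIN(m.amount)=45
  13: ids {13} → MIN(m.amount)=102

Uma | 223 ; Priya | 49 ; Pia | 45 ; Noa | 102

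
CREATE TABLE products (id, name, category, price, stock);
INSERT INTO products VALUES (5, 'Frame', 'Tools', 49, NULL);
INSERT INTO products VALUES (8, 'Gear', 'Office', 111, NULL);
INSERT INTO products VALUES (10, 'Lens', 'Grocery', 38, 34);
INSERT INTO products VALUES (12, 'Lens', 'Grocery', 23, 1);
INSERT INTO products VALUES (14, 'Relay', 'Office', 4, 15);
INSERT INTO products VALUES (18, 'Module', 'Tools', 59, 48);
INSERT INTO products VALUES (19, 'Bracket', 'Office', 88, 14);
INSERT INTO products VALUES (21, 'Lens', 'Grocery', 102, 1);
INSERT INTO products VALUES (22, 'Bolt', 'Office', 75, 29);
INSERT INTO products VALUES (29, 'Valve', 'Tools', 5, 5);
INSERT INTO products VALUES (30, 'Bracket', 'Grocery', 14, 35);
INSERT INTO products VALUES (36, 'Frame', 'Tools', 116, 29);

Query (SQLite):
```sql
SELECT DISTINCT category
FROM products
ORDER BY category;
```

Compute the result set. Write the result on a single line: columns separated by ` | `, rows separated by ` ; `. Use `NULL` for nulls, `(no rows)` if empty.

Collect distinct category values from products.

Grocery ; Office ; Tools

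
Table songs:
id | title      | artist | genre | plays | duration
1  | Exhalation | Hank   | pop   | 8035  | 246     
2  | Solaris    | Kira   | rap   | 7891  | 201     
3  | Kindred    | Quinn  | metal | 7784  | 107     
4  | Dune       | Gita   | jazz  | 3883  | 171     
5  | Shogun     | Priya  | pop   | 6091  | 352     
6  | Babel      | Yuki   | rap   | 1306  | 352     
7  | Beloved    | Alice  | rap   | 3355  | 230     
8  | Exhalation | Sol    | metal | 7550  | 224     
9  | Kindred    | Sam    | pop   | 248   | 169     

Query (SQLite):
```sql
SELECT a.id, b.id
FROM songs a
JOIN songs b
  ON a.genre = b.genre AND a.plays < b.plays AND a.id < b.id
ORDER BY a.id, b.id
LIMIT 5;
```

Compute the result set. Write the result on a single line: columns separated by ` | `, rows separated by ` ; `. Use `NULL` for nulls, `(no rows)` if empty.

6 | 7

Pairs (a,b) with same genre, a.plays < b.plays, a.id < b.id.
genre groups: jazz:{4} metal:{3,8} pop:{1,5,9} rap:{2,6,7}
Ordered by (a.id, b.id); first 5.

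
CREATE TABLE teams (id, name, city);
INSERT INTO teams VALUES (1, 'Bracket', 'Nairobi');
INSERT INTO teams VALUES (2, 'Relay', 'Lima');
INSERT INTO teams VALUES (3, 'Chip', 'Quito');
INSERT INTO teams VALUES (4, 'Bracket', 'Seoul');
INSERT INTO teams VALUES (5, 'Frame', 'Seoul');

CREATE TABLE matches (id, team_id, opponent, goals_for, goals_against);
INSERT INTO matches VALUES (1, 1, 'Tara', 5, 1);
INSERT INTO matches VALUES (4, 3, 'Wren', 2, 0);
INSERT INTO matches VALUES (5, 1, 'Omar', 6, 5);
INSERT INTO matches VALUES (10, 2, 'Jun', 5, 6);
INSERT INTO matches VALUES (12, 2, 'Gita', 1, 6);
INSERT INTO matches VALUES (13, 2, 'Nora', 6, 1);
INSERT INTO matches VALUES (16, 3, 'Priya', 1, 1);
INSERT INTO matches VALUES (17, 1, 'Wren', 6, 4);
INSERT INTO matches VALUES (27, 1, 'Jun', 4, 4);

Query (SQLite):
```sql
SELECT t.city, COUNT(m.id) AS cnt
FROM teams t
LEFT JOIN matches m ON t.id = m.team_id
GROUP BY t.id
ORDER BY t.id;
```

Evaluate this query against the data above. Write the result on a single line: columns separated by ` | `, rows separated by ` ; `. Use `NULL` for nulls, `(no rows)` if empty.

Nairobi | 4 ; Lima | 3 ; Quito | 2 ; Seoul | 0 ; Seoul | 0

LEFT JOIN keeps every teams row; unmatched ones get NULL for matches columns.
Group by teams.id and compute COUNT(m.id). COUNT(col) of an all-NULL group is 0.
  1: ids {1, 5, 17, 27} → COUNT(m.id)=4
  2: ids {10, 12, 13} → COUNT(m.id)=3
  3: ids {4, 16} → COUNT(m.id)=2
  4: ids {—} → COUNT(m.id)=0
  5: ids {—} → COUNT(m.id)=0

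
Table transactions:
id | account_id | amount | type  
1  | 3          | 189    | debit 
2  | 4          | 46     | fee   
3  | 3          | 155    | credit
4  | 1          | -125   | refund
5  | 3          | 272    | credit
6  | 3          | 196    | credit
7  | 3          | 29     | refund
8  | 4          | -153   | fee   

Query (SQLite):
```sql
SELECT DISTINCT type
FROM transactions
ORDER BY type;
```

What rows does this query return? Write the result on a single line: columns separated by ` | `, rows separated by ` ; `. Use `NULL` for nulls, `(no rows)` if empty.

credit ; debit ; fee ; refund

Collect distinct type values from transactions.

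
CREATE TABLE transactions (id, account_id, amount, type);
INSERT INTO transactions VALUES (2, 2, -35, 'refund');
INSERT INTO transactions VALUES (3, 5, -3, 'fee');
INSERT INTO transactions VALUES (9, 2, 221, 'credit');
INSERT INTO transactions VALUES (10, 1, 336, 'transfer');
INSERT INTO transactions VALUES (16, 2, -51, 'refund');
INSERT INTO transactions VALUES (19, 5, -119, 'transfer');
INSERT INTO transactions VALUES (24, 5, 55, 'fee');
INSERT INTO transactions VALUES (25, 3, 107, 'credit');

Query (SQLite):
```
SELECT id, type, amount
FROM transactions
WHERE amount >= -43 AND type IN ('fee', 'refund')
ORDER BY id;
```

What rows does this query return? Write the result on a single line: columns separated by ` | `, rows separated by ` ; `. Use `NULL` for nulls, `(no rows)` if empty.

2 | refund | -35 ; 3 | fee | -3 ; 24 | fee | 55

amount >= -43: ids {2, 3, 9, 10, 24, 25}
type IN ('fee', 'refund'): ids {2, 3, 16, 24}
Combine with AND.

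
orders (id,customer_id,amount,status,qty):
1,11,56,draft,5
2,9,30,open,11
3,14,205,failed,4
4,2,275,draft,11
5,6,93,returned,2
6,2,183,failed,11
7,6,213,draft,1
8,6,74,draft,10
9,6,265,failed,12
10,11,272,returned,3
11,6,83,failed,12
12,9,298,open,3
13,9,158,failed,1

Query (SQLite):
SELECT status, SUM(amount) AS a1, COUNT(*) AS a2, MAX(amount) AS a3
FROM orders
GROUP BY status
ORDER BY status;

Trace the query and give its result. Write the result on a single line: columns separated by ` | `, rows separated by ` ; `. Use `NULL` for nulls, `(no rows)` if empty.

draft | 618 | 4 | 275 ; failed | 894 | 5 | 265 ; open | 328 | 2 | 298 ; returned | 365 | 2 | 272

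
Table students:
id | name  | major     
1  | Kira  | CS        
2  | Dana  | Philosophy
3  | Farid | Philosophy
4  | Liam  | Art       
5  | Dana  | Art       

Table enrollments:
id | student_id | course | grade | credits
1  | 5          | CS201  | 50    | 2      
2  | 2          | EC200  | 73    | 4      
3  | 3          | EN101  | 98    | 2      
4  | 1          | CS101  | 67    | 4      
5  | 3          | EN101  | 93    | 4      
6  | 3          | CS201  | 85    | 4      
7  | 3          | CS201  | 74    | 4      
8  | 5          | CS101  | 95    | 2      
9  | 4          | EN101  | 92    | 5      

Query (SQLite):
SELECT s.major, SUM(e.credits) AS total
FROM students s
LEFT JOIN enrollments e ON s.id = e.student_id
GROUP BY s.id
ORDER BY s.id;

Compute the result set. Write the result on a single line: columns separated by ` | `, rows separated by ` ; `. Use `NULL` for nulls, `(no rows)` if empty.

CS | 4 ; Philosophy | 4 ; Philosophy | 14 ; Art | 5 ; Art | 4

LEFT JOIN keeps every students row; unmatched ones get NULL for enrollments columns.
Group by students.id and compute SUM(e.credits). SUM over an all-NULL group is NULL.
  1: ids {4} → SUM(e.credits)=4
  2: ids {2} → SUM(e.credits)=4
  3: ids {3, 5, 6, 7} → SUM(e.credits)=14
  4: ids {9} → SUM(e.credits)=5
  5: ids {1, 8} → SUM(e.credits)=4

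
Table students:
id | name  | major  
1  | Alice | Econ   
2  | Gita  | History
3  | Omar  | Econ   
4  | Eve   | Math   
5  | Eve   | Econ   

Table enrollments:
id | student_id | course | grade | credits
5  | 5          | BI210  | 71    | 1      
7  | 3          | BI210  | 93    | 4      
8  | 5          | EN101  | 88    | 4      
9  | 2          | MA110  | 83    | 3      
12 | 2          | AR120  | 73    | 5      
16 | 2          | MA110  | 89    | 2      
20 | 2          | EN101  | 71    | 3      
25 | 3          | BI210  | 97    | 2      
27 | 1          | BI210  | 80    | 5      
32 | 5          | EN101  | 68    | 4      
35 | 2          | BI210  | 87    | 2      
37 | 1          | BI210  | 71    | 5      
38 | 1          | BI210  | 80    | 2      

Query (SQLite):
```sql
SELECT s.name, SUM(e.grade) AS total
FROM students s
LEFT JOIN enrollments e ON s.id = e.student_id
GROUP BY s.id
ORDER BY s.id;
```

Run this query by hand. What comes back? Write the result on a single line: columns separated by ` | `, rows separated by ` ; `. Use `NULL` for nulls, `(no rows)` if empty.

Alice | 231 ; Gita | 403 ; Omar | 190 ; Eve | NULL ; Eve | 227

LEFT JOIN keeps every students row; unmatched ones get NULL for enrollments columns.
Group by students.id and compute SUM(e.grade). SUM over an all-NULL group is NULL.
  1: ids {27, 37, 38} → SUM(e.grade)=231
  2: ids {9, 12, 16, 20, 35} → SUM(e.grade)=403
  3: ids {7, 25} → SUM(e.grade)=190
  4: ids {—} → SUM(e.grade)=NULL
  5: ids {5, 8, 32} → SUM(e.grade)=227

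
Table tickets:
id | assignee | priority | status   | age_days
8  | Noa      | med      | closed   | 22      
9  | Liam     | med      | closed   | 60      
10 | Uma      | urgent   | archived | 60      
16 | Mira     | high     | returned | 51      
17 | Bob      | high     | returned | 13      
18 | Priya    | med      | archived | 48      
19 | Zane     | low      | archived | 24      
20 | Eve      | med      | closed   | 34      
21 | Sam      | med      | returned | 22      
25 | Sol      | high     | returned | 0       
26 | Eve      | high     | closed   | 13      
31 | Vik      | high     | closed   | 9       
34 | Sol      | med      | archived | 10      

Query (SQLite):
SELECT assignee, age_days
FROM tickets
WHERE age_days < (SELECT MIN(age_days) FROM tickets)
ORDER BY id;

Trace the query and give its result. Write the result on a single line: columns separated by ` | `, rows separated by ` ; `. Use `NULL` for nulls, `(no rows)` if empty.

(no rows)

Scalar subquery: MIN(age_days) over all tickets rows = 0.
Keep rows where age_days < that value.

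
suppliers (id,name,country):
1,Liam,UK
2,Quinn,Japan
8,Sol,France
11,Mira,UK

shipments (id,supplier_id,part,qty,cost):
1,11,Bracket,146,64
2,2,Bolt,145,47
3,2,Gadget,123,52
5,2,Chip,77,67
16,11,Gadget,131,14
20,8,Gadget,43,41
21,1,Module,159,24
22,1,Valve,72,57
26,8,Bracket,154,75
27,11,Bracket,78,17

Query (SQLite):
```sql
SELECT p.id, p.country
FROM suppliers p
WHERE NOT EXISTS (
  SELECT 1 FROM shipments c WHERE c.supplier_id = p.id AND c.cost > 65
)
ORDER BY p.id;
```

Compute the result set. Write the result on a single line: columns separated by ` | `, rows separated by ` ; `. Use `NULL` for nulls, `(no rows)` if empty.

1 | UK ; 11 | UK

For each suppliers row, check whether any shipments with matching supplier_id has cost > 65.
Keep rows where that is false.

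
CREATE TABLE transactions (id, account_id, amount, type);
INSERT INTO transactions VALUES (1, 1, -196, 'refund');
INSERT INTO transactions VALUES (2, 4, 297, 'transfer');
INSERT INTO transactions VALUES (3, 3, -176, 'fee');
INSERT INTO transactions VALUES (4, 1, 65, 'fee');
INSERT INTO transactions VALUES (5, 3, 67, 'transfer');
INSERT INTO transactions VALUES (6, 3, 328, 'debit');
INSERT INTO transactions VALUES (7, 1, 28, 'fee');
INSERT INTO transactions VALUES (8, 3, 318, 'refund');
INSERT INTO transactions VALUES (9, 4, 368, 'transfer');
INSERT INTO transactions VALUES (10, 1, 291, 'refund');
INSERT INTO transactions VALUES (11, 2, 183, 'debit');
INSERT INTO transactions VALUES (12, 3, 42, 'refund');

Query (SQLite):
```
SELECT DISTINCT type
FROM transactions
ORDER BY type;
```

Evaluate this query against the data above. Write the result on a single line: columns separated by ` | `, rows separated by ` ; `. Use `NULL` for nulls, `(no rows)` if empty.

Collect distinct type values from transactions.

debit ; fee ; refund ; transfer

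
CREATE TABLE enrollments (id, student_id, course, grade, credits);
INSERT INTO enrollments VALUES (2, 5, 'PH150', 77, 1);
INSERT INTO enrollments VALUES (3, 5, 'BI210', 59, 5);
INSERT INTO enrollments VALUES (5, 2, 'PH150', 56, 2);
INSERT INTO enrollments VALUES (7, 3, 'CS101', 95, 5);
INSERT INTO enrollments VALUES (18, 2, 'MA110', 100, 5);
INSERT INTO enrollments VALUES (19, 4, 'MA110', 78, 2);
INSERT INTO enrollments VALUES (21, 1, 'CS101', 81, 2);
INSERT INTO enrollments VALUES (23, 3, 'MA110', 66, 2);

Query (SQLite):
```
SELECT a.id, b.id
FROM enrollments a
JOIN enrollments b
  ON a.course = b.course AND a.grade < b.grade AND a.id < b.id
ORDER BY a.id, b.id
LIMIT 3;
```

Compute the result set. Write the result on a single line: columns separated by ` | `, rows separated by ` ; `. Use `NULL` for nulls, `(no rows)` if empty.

Pairs (a,b) with same course, a.grade < b.grade, a.id < b.id.
course groups: BI210:{3} CS101:{7,21} MA110:{18,19,23} PH150:{2,5}
Ordered by (a.id, b.id); first 3.

(no rows)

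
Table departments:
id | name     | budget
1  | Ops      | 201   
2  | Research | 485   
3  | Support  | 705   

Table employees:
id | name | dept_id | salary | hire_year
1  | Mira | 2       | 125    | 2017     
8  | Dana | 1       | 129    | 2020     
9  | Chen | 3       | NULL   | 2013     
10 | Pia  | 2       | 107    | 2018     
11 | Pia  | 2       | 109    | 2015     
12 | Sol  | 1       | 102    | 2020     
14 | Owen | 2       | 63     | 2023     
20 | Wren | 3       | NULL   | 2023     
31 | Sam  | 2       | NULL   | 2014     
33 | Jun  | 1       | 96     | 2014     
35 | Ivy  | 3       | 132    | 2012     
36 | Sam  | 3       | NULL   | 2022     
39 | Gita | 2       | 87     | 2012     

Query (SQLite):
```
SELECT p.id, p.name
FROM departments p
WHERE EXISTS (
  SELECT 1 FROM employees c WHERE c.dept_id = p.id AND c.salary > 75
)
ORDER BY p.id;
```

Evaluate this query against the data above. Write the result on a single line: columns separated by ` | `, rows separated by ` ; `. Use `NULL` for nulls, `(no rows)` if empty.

1 | Ops ; 2 | Research ; 3 | Support

For each departments row, check whether any employees with matching dept_id has salary > 75.
Keep rows where that is true.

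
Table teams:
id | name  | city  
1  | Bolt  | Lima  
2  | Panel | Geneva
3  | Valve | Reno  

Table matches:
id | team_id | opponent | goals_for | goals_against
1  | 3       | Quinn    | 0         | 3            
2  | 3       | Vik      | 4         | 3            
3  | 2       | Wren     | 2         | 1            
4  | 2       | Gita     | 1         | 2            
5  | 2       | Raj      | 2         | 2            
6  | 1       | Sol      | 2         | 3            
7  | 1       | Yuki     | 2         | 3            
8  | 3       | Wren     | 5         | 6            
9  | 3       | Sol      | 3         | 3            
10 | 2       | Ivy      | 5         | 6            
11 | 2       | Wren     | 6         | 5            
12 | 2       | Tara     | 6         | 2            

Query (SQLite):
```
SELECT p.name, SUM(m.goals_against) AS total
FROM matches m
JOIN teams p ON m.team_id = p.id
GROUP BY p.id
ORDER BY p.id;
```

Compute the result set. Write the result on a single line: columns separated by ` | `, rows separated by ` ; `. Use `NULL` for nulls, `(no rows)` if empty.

Bolt | 6 ; Panel | 18 ; Valve | 15

Join each matches row to its teams via team_id.
Group joined rows by teams.id; compute SUM(m.goals_against) per group.
  1: ids {6, 7} → SUM(m.goals_against)=6
  2: ids {3, 4, 5, 10, 11, 12} → SUM(m.goals_against)=18
  3: ids {1, 2, 8, 9} → SUM(m.goals_against)=15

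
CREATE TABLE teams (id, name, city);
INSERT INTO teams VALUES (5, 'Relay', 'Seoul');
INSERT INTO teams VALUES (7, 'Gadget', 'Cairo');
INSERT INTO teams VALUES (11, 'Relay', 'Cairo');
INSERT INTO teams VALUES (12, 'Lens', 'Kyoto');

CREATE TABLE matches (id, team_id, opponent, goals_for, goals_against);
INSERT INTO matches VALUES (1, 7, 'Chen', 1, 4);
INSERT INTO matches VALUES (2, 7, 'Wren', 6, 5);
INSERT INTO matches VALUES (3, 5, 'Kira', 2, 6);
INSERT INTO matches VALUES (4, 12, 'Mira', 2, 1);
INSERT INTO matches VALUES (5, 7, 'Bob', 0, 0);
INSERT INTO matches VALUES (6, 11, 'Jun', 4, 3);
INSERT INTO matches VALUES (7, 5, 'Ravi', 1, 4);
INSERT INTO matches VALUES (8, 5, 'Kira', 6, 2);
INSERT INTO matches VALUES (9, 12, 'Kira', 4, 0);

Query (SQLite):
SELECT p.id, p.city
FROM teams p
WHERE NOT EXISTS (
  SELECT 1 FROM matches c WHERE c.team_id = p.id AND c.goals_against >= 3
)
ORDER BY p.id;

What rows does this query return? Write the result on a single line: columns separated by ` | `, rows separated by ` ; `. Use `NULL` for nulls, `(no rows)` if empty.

12 | Kyoto

For each teams row, check whether any matches with matching team_id has goals_against >= 3.
Keep rows where that is false.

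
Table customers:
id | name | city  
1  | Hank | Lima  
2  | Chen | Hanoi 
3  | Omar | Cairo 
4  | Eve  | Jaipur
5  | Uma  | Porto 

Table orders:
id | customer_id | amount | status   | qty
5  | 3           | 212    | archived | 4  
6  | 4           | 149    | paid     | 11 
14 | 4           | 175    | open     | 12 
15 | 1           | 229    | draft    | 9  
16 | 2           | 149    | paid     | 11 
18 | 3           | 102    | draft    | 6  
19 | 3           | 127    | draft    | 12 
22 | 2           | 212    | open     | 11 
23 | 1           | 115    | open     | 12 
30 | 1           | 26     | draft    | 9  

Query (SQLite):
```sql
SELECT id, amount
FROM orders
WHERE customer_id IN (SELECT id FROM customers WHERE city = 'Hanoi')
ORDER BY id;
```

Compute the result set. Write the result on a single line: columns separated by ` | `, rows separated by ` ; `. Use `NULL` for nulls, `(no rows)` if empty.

Inner query: customers.id where city = 'Hanoi'.
Outer: keep orders rows whose customer_id is in that set.
Inner query → {2}

16 | 149 ; 22 | 212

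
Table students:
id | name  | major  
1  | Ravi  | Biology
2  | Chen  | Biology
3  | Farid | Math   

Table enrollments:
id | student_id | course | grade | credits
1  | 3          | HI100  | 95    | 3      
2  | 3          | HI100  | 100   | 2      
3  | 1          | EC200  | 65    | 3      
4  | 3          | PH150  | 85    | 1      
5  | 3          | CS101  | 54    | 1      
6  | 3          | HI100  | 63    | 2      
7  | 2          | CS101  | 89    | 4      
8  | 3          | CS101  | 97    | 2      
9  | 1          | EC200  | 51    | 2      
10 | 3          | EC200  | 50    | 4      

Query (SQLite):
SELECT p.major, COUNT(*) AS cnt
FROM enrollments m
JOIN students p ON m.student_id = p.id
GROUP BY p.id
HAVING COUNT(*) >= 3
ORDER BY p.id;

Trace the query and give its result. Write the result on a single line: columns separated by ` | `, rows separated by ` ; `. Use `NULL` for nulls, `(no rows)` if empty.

Join each enrollments row to its students via student_id.
Group joined rows by students.id; compute COUNT(*) per group.
HAVING: keep groups with count ≥ 3.
  1: ids {3, 9} → COUNT(*)=2
  2: ids {7} → COUNT(*)=1
  3: ids {1, 2, 4, 5, 6, 8, 10} → COUNT(*)=7

Math | 7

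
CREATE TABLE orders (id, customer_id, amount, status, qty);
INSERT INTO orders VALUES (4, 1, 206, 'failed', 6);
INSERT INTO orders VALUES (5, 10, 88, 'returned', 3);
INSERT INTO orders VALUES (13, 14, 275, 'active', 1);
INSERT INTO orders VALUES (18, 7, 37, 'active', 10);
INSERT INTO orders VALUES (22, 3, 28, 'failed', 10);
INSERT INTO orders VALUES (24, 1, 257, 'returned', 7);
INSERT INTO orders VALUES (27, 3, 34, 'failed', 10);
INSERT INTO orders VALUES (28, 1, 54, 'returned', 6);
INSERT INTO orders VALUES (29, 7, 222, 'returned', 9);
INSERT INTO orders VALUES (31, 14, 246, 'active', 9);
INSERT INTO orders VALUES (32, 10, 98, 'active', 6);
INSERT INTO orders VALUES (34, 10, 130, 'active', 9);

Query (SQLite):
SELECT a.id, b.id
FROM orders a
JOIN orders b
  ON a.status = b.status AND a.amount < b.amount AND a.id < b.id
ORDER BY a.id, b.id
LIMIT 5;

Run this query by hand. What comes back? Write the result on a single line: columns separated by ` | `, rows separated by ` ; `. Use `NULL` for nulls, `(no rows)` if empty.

Pairs (a,b) with same status, a.amount < b.amount, a.id < b.id.
status groups: active:{13,18,31,32,34} failed:{4,22,27} returned:{5,24,28,29}
Ordered by (a.id, b.id); first 5.

5 | 24 ; 5 | 29 ; 18 | 31 ; 18 | 32 ; 18 | 34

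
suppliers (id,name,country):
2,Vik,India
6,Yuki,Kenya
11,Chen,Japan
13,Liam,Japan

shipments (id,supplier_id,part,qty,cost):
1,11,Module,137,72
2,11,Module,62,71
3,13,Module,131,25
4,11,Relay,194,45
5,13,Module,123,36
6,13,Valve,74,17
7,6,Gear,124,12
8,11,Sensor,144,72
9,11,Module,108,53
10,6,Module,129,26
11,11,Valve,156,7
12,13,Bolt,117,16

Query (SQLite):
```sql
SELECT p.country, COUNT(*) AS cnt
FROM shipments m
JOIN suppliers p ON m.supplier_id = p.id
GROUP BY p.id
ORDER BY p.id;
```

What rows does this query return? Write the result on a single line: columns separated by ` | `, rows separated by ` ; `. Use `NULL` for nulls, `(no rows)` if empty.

Join each shipments row to its suppliers via supplier_id.
Group joined rows by suppliers.id; compute COUNT(*) per group.
  6: ids {7, 10} → COUNT(*)=2
  11: ids {1, 2, 4, 8, 9, 11} → COUNT(*)=6
  13: ids {3, 5, 6, 12} → COUNT(*)=4

Kenya | 2 ; Japan | 6 ; Japan | 4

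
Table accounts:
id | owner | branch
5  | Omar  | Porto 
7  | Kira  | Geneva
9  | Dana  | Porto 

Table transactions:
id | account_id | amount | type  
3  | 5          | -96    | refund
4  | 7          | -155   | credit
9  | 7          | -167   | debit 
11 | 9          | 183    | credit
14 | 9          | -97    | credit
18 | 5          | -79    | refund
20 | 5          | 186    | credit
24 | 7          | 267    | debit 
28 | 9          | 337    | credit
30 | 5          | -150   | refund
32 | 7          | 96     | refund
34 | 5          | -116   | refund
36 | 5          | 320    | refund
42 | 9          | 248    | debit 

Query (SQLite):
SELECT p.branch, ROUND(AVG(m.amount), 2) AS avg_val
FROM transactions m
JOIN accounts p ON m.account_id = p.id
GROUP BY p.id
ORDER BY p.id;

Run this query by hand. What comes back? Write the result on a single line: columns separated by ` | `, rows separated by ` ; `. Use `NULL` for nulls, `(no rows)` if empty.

Porto | 10.83 ; Geneva | 10.25 ; Porto | 167.75

Join each transactions row to its accounts via account_id.
Group joined rows by accounts.id; compute ROUND(AVG(m.amount), 2) per group.
  5: ids {3, 18, 20, 30, 34, 36} → ROUND(AVG(m.amount), 2)=10.83
  7: ids {4, 9, 24, 32} → ROUND(AVG(m.amount), 2)=10.25
  9: ids {11, 14, 28, 42} → ROUND(AVG(m.amount), 2)=167.75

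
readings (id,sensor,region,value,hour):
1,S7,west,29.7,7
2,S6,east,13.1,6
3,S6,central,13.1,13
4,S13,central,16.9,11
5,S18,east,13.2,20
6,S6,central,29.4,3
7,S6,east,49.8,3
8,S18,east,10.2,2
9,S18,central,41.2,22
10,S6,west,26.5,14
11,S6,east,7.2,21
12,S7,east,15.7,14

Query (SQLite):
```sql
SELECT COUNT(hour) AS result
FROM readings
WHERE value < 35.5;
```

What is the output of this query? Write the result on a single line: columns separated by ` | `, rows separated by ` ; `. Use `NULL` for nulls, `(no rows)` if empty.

Rows where value < 35.5 → hour values: [7, 6, 13, 11, 20, 3, 2, 14, 21, 14].
COUNT(hour) counts non-NULL values → 10.

10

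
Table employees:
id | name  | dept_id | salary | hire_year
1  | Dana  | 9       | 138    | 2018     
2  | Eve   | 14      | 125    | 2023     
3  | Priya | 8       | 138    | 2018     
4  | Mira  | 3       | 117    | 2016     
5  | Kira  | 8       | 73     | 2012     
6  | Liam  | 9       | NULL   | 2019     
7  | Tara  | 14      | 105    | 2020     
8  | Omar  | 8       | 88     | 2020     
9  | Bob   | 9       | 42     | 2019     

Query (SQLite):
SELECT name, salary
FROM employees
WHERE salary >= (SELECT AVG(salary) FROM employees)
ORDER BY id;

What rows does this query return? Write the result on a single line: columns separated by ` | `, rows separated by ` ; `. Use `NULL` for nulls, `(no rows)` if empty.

Dana | 138 ; Eve | 125 ; Priya | 138 ; Mira | 117 ; Tara | 105

Scalar subquery: AVG(salary) over all employees rows = 103.25.
Keep rows where salary >= that value.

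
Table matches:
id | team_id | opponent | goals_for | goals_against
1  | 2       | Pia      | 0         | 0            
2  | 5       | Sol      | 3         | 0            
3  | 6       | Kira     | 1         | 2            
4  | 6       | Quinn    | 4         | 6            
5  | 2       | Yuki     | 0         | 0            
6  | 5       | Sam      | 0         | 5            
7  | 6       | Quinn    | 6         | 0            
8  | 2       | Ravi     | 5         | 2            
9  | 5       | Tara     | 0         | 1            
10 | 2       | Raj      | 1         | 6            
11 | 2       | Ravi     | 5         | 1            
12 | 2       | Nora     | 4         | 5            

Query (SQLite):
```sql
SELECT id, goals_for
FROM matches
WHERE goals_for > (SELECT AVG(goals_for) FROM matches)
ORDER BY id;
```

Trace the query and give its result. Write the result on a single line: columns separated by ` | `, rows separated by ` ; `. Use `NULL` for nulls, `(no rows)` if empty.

Scalar subquery: AVG(goals_for) over all matches rows = 2.416667 (≈; comparison uses full precision).
Keep rows where goals_for > that value.

2 | 3 ; 4 | 4 ; 7 | 6 ; 8 | 5 ; 11 | 5 ; 12 | 4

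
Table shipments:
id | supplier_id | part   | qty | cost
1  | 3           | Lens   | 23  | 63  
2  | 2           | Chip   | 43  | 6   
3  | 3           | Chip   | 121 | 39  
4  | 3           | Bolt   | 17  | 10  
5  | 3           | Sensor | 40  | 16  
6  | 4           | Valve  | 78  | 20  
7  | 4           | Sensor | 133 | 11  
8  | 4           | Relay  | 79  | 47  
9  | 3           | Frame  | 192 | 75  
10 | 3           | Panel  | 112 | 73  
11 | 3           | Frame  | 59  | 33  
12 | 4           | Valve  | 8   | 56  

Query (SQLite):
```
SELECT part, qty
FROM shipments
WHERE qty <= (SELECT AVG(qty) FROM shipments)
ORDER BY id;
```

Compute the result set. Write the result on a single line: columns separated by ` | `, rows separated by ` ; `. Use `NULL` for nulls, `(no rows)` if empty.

Scalar subquery: AVG(qty) over all shipments rows = 75.416667 (≈; comparison uses full precision).
Keep rows where qty <= that value.

Lens | 23 ; Chip | 43 ; Bolt | 17 ; Sensor | 40 ; Frame | 59 ; Valve | 8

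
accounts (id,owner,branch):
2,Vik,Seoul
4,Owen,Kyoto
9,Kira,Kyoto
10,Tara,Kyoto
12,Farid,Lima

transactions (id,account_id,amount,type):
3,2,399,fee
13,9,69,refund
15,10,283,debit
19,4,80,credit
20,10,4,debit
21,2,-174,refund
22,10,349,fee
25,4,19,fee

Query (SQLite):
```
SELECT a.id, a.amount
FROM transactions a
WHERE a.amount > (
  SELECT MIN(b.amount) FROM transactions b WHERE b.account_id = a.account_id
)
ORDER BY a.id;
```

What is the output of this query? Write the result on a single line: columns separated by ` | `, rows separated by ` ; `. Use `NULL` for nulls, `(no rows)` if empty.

For each transactions row a, compute MIN(amount) over rows sharing a.account_id.
Keep row a if a.amount > that per-group MIN.
  account_id=2: MIN(amount) = -174
  account_id=4: MIN(amount) = 19
  account_id=9: MIN(amount) = 69
  account_id=10: MIN(amount) = 4

3 | 399 ; 15 | 283 ; 19 | 80 ; 22 | 349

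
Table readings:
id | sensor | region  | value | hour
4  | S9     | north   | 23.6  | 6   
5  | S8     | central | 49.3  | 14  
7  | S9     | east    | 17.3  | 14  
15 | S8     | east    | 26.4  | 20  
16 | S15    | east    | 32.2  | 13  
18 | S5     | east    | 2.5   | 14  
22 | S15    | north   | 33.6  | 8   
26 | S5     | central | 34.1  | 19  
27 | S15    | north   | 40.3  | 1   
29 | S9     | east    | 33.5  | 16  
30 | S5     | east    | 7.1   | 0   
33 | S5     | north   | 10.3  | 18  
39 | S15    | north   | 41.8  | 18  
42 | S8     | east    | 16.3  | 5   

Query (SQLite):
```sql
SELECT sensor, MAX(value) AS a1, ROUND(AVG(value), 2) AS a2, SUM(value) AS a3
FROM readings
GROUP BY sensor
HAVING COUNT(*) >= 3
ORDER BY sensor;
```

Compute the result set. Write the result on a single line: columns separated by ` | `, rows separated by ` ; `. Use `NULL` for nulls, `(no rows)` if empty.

S15 | 41.8 | 36.98 | 147.9 ; S5 | 34.1 | 13.5 | 54 ; S8 | 49.3 | 30.67 | 92 ; S9 | 33.5 | 24.8 | 74.4

Group readings by sensor.
Per group compute: MAX(value), ROUND(AVG(value), 2), SUM(value).
HAVING: drop groups with fewer than 3 rows.
  S15: ids {16, 22, 27, 39} → MAX(value)=41.8, ROUND(AVG(value), 2)=36.98, SUM(value)=147.9
  S5: ids {18, 26, 30, 33} → MAX(value)=34.1, ROUND(AVG(value), 2)=13.5, SUM(value)=54
  S8: ids {5, 15, 42} → MAX(value)=49.3, ROUND(AVG(value), 2)=30.67, SUM(value)=92
  S9: ids {4, 7, 29} → MAX(value)=33.5, ROUND(AVG(value), 2)=24.8, SUM(value)=74.4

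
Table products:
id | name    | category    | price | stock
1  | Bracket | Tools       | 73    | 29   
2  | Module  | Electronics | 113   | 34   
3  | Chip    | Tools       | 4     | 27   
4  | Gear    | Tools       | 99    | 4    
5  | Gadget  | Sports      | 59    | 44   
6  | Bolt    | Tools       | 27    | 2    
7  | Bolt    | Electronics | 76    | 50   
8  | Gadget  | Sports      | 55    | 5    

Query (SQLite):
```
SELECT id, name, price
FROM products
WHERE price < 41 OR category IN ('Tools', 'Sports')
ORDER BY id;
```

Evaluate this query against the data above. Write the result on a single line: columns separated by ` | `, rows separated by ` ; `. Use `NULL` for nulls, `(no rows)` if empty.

price < 41: ids {3, 6}
category IN ('Tools', 'Sports'): ids {1, 3, 4, 5, 6, 8}
Combine with OR.

1 | Bracket | 73 ; 3 | Chip | 4 ; 4 | Gear | 99 ; 5 | Gadget | 59 ; 6 | Bolt | 27 ; 8 | Gadget | 55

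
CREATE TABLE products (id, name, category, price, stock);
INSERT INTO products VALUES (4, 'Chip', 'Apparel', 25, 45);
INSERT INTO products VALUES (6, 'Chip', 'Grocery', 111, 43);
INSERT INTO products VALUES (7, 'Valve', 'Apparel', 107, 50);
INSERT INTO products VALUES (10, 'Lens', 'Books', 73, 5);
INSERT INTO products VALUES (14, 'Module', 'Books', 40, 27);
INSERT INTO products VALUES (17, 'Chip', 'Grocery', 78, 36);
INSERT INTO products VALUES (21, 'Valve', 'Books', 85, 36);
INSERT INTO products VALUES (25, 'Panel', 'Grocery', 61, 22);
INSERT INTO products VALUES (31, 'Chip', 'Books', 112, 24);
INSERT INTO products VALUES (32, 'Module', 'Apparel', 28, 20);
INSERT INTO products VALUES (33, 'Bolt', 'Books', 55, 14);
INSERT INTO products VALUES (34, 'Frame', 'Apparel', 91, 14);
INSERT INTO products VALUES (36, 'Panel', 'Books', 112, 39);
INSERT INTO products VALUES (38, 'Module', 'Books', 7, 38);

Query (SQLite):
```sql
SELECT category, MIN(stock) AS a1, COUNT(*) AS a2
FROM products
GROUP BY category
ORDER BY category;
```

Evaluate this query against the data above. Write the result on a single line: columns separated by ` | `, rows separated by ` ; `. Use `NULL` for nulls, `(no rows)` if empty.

Apparel | 14 | 4 ; Books | 5 | 7 ; Grocery | 22 | 3

Group products by category.
Per group compute: MIN(stock), COUNT(*).
  Apparel: ids {4, 7, 32, 34} → MIN(stock)=14, COUNT(*)=4
  Books: ids {10, 14, 21, 31, 33, 36, 38} → MIN(stock)=5, COUNT(*)=7
  Grocery: ids {6, 17, 25} → MIN(stock)=22, COUNT(*)=3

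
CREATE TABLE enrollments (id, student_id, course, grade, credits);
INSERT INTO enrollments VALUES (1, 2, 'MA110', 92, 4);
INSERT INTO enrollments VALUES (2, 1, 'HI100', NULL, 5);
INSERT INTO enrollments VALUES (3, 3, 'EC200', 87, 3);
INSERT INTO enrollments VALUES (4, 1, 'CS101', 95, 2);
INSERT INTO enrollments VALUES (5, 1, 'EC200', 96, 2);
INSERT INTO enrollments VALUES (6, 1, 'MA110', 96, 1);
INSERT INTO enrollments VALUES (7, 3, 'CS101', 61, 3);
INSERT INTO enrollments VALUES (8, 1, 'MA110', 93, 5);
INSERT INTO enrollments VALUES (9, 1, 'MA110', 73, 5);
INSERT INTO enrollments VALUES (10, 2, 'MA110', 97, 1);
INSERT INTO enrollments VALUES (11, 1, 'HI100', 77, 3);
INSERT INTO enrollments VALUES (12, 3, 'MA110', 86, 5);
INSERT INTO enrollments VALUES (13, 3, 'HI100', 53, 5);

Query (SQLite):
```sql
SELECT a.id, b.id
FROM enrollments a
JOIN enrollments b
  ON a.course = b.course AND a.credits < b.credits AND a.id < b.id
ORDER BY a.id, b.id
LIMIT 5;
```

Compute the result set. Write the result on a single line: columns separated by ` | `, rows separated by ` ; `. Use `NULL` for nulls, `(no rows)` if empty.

1 | 8 ; 1 | 9 ; 1 | 12 ; 4 | 7 ; 6 | 8

Pairs (a,b) with same course, a.credits < b.credits, a.id < b.id.
course groups: CS101:{4,7} EC200:{3,5} HI100:{2,11,13} MA110:{1,6,8,9,10,12}
Ordered by (a.id, b.id); first 5.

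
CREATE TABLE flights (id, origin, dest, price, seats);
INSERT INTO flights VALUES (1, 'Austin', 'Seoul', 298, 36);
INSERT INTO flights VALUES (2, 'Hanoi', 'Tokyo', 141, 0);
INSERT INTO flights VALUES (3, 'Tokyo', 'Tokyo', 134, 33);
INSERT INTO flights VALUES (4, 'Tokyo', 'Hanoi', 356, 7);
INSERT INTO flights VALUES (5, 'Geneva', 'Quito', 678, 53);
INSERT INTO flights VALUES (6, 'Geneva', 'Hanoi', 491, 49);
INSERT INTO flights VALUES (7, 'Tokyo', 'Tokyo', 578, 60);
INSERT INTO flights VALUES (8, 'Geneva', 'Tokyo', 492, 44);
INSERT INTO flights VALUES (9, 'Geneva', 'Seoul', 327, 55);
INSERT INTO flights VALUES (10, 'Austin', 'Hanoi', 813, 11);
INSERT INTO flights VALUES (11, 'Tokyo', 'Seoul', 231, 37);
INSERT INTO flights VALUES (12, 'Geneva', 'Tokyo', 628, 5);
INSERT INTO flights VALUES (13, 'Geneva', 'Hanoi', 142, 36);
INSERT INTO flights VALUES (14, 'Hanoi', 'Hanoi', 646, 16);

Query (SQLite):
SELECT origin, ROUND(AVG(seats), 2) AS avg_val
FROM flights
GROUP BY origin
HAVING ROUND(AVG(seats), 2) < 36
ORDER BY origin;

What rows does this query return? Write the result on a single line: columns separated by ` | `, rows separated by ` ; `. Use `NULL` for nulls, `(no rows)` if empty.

Partition flights by origin; compute ROUND(AVG(seats), 2) within each group.
HAVING: keep groups where ROUND(AVG(seats), 2) < 36.
  Austin: ids {1, 10} → ROUND(AVG(seats), 2)=23.5
  Geneva: ids {5, 6, 8, 9, 12, 13} → ROUND(AVG(seats), 2)=40.33
  Hanoi: ids {2, 14} → ROUND(AVG(seats), 2)=8
  Tokyo: ids {3, 4, 7, 11} → ROUND(AVG(seats), 2)=34.25

Austin | 23.5 ; Hanoi | 8 ; Tokyo | 34.25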